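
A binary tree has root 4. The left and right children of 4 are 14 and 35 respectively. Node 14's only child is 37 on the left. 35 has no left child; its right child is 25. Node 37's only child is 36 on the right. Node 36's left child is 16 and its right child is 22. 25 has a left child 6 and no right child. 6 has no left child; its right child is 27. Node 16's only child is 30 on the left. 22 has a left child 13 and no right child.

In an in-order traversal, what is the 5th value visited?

In-order visits the left subtree, then the node, then the right subtree.
At 4: go left to 14.
  At 14: go left to 37.
    At 37: no left child.
    Visit 37.
    At 37: go right to 36.
      At 36: go left to 16.
        At 16: go left to 30.
          30 is a leaf — visit 30.
        Visit 16.
        At 16: no right child.
      Visit 36.
      At 36: go right to 22.
        At 22: go left to 13.
          13 is a leaf — visit 13.
        Visit 22.
        At 22: no right child.
  Visit 14.
  At 14: no right child.
Visit 4.
At 4: go right to 35.
  At 35: no left child.
  Visit 35.
  At 35: go right to 25.
    At 25: go left to 6.
      At 6: no left child.
      Visit 6.
      At 6: go right to 27.
        27 is a leaf — visit 27.
    Visit 25.
    At 25: no right child.
Full in-order sequence: 37, 30, 16, 36, 13, 22, 14, 4, 35, 6, 27, 25.

13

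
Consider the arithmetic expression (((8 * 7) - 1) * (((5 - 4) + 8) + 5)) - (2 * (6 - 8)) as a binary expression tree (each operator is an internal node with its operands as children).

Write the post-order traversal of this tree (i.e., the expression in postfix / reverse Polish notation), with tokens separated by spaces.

Post-order on an expression tree gives postfix notation: for each operator, emit left operand, right operand, then the operator.

8 7 * 1 - 5 4 - 8 + 5 + * 2 6 8 - * -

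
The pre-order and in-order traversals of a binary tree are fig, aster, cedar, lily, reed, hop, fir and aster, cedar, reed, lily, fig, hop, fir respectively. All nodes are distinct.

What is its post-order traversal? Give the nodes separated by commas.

The first element of pre-order is the root; it splits in-order into left and right subtrees.
Root fig: left subtree has 4 nodes {aster, cedar, reed, lily}, right has 2 {hop, fir}.
  Root aster: left subtree has 0 nodes { }, right has 3 {cedar, reed, lily}.
    Root cedar: left subtree has 0 nodes { }, right has 2 {reed, lily}.
      Root lily: left subtree has 1 node {reed}, right has 0 { }.
  Root hop: left subtree has 0 nodes { }, right has 1 {fir}.

reed, lily, cedar, aster, fir, hop, fig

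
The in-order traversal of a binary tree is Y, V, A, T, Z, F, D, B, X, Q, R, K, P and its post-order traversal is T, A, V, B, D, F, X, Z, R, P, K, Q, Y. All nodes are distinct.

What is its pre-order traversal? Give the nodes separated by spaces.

The last element of post-order is the root; it splits in-order into left and right subtrees.
Root Y: left subtree has 0 nodes { }, right has 12 {V, A, T, Z, F, D, B, X, Q, R, K, P}.
  Root Q: left subtree has 8 nodes {V, A, T, Z, F, D, B, X}, right has 3 {R, K, P}.
    Root Z: left subtree has 3 nodes {V, A, T}, right has 4 {F, D, B, X}.
      Root V: left subtree has 0 nodes { }, right has 2 {A, T}.
        Root A: left subtree has 0 nodes { }, right has 1 {T}.
      Root X: left subtree has 3 nodes {F, D, B}, right has 0 { }.
        Root F: left subtree has 0 nodes { }, right has 2 {D, B}.
          Root D: left subtree has 0 nodes { }, right has 1 {B}.
    Root K: left subtree has 1 node {R}, right has 1 {P}.

Y Q Z V A T X F D B K R P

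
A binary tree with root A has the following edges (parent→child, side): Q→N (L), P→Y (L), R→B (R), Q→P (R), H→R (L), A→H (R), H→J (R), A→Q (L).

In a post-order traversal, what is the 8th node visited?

H

Post-order visits the left subtree, then the right subtree, then the node.
At A: go left to Q.
  At Q: go left to N.
    N is a leaf — visit N.
  At Q: go right to P.
    At P: go left to Y.
      Y is a leaf — visit Y.
    At P: no right child.
    Visit P.
  Visit Q.
At A: go right to H.
  At H: go left to R.
    At R: no left child.
    At R: go right to B.
      B is a leaf — visit B.
    Visit R.
  At H: go right to J.
    J is a leaf — visit J.
  Visit H.
Visit A.
Full post-order sequence: N, Y, P, Q, B, R, J, H, A.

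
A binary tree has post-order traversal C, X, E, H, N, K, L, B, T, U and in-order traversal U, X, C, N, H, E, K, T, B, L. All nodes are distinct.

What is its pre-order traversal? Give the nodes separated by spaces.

The last element of post-order is the root; it splits in-order into left and right subtrees.
Root U: left subtree has 0 nodes { }, right has 9 {X, C, N, H, E, K, T, B, L}.
  Root T: left subtree has 6 nodes {X, C, N, H, E, K}, right has 2 {B, L}.
    Root K: left subtree has 5 nodes {X, C, N, H, E}, right has 0 { }.
      Root N: left subtree has 2 nodes {X, C}, right has 2 {H, E}.
        Root X: left subtree has 0 nodes { }, right has 1 {C}.
        Root H: left subtree has 0 nodes { }, right has 1 {E}.
    Root B: left subtree has 0 nodes { }, right has 1 {L}.

U T K N X C H E B L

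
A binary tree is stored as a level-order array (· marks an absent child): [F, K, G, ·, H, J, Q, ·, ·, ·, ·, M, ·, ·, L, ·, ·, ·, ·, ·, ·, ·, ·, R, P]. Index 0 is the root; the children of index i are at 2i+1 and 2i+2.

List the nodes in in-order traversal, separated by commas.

In-order visits the left subtree, then the node, then the right subtree.
At F: go left to K.
  At K: no left child.
  Visit K.
  At K: go right to H.
    H is a leaf — visit H.
Visit F.
At F: go right to G.
  At G: go left to J.
    At J: go left to M.
      At M: go left to R.
        R is a leaf — visit R.
      Visit M.
      At M: go right to P.
        P is a leaf — visit P.
    Visit J.
    At J: no right child.
  Visit G.
  At G: go right to Q.
    At Q: no left child.
    Visit Q.
    At Q: go right to L.
      L is a leaf — visit L.

K, H, F, R, M, P, J, G, Q, L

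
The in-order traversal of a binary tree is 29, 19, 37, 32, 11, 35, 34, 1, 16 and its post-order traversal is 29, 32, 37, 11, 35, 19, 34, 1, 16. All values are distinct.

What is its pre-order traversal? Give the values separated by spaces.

The last element of post-order is the root; it splits in-order into left and right subtrees.
Root 16: left subtree has 8 nodes {29, 19, 37, 32, 11, 35, 34, 1}, right has 0 { }.
  Root 1: left subtree has 7 nodes {29, 19, 37, 32, 11, 35, 34}, right has 0 { }.
    Root 34: left subtree has 6 nodes {29, 19, 37, 32, 11, 35}, right has 0 { }.
      Root 19: left subtree has 1 node {29}, right has 4 {37, 32, 11, 35}.
        Root 35: left subtree has 3 nodes {37, 32, 11}, right has 0 { }.
          Root 11: left subtree has 2 nodes {37, 32}, right has 0 { }.
            Root 37: left subtree has 0 nodes { }, right has 1 {32}.

16 1 34 19 29 35 11 37 32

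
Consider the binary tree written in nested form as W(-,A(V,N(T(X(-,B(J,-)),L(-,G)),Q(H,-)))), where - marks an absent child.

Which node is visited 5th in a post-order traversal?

Post-order visits the left subtree, then the right subtree, then the node.
At W: no left child.
At W: go right to A.
  At A: go left to V.
    V is a leaf — visit V.
  At A: go right to N.
    At N: go left to T.
      At T: go left to X.
        At X: no left child.
        At X: go right to B.
          At B: go left to J.
            J is a leaf — visit J.
          At B: no right child.
          Visit B.
        Visit X.
      At T: go right to L.
        At L: no left child.
        At L: go right to G.
          G is a leaf — visit G.
        Visit L.
      Visit T.
    At N: go right to Q.
      At Q: go left to H.
        H is a leaf — visit H.
      At Q: no right child.
      Visit Q.
    Visit N.
  Visit A.
Visit W.
Full post-order sequence: V, J, B, X, G, L, T, H, Q, N, A, W.

G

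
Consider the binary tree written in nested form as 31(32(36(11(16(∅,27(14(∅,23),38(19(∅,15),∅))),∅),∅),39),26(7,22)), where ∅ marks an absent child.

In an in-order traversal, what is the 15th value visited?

22

In-order visits the left subtree, then the node, then the right subtree.
At 31: go left to 32.
  At 32: go left to 36.
    At 36: go left to 11.
      At 11: go left to 16.
        At 16: no left child.
        Visit 16.
        At 16: go right to 27.
          At 27: go left to 14.
            At 14: no left child.
            Visit 14.
            At 14: go right to 23.
              23 is a leaf — visit 23.
          Visit 27.
          At 27: go right to 38.
            At 38: go left to 19.
              At 19: no left child.
              Visit 19.
              At 19: go right to 15.
                15 is a leaf — visit 15.
            Visit 38.
            At 38: no right child.
      Visit 11.
      At 11: no right child.
    Visit 36.
    At 36: no right child.
  Visit 32.
  At 32: go right to 39.
    39 is a leaf — visit 39.
Visit 31.
At 31: go right to 26.
  At 26: go left to 7.
    7 is a leaf — visit 7.
  Visit 26.
  At 26: go right to 22.
    22 is a leaf — visit 22.
Full in-order sequence: 16, 14, 23, 27, 19, 15, 38, 11, 36, 32, 39, 31, 7, 26, 22.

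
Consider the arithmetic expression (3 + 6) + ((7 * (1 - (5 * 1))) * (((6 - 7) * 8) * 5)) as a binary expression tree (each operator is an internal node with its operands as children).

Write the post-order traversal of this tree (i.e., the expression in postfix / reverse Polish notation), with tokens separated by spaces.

3 6 + 7 1 5 1 * - * 6 7 - 8 * 5 * * +

Post-order on an expression tree gives postfix notation: for each operator, emit left operand, right operand, then the operator.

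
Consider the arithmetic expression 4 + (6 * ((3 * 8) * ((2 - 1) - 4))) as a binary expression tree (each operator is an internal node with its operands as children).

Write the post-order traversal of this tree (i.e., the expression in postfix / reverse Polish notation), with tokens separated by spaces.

4 6 3 8 * 2 1 - 4 - * * +

Post-order on an expression tree gives postfix notation: for each operator, emit left operand, right operand, then the operator.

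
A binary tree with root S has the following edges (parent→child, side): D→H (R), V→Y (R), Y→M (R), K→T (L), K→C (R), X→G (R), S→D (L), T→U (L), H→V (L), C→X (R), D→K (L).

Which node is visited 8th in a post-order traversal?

Y

Post-order visits the left subtree, then the right subtree, then the node.
At S: go left to D.
  At D: go left to K.
    At K: go left to T.
      At T: go left to U.
        U is a leaf — visit U.
      At T: no right child.
      Visit T.
    At K: go right to C.
      At C: no left child.
      At C: go right to X.
        At X: no left child.
        At X: go right to G.
          G is a leaf — visit G.
        Visit X.
      Visit C.
    Visit K.
  At D: go right to H.
    At H: go left to V.
      At V: no left child.
      At V: go right to Y.
        At Y: no left child.
        At Y: go right to M.
          M is a leaf — visit M.
        Visit Y.
      Visit V.
    At H: no right child.
    Visit H.
  Visit D.
At S: no right child.
Visit S.
Full post-order sequence: U, T, G, X, C, K, M, Y, V, H, D, S.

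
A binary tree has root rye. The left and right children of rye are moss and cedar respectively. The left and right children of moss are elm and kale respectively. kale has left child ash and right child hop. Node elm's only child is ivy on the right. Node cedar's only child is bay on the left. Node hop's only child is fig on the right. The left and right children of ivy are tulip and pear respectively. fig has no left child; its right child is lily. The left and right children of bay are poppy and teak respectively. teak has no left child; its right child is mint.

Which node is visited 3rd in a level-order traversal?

Level-order visits nodes level by level from the root, left to right within each level.
Level 0: rye
Level 1: moss, cedar
Level 2: elm, kale, bay
Level 3: ivy, ash, hop, poppy, teak
Level 4: tulip, pear, fig, mint
Level 5: lily
Full level-order sequence: rye, moss, cedar, elm, kale, bay, ivy, ash, hop, poppy, teak, tulip, pear, fig, mint, lily.

cedar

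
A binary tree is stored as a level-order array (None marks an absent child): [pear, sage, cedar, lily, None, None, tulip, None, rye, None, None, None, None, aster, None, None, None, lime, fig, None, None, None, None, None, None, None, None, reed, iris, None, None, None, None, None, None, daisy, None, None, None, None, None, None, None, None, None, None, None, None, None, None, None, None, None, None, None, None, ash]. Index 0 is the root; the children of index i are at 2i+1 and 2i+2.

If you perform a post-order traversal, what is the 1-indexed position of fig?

3

Post-order visits the left subtree, then the right subtree, then the node.
At pear: go left to sage.
  At sage: go left to lily.
    At lily: no left child.
    At lily: go right to rye.
      At rye: go left to lime.
        At lime: go left to daisy.
          daisy is a leaf — visit daisy.
        At lime: no right child.
        Visit lime.
      At rye: go right to fig.
        fig is a leaf — visit fig.
      Visit rye.
    Visit lily.
  At sage: no right child.
  Visit sage.
At pear: go right to cedar.
  At cedar: no left child.
  At cedar: go right to tulip.
    At tulip: go left to aster.
      At aster: go left to reed.
        At reed: no left child.
        At reed: go right to ash.
          ash is a leaf — visit ash.
        Visit reed.
      At aster: go right to iris.
        iris is a leaf — visit iris.
      Visit aster.
    At tulip: no right child.
    Visit tulip.
  Visit cedar.
Visit pear.
Full post-order sequence: daisy, lime, fig, rye, lily, sage, ash, reed, iris, aster, tulip, cedar, pear.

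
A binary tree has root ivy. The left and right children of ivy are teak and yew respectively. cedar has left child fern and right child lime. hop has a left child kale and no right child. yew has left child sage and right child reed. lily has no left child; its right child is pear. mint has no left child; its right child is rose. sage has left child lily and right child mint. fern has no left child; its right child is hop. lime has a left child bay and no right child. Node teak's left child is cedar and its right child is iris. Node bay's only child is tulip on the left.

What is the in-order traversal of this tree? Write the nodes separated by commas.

In-order visits the left subtree, then the node, then the right subtree.
At ivy: go left to teak.
  At teak: go left to cedar.
    At cedar: go left to fern.
      At fern: no left child.
      Visit fern.
      At fern: go right to hop.
        At hop: go left to kale.
          kale is a leaf — visit kale.
        Visit hop.
        At hop: no right child.
    Visit cedar.
    At cedar: go right to lime.
      At lime: go left to bay.
        At bay: go left to tulip.
          tulip is a leaf — visit tulip.
        Visit bay.
        At bay: no right child.
      Visit lime.
      At lime: no right child.
  Visit teak.
  At teak: go right to iris.
    iris is a leaf — visit iris.
Visit ivy.
At ivy: go right to yew.
  At yew: go left to sage.
    At sage: go left to lily.
      At lily: no left child.
      Visit lily.
      At lily: go right to pear.
        pear is a leaf — visit pear.
    Visit sage.
    At sage: go right to mint.
      At mint: no left child.
      Visit mint.
      At mint: go right to rose.
        rose is a leaf — visit rose.
  Visit yew.
  At yew: go right to reed.
    reed is a leaf — visit reed.

fern, kale, hop, cedar, tulip, bay, lime, teak, iris, ivy, lily, pear, sage, mint, rose, yew, reed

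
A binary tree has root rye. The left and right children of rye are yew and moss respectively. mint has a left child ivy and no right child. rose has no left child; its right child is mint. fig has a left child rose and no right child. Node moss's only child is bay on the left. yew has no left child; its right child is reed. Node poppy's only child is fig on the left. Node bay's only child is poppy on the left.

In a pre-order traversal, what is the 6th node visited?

poppy

Pre-order visits the node, then its left subtree, then its right subtree.
Visit rye.
At rye: go left to yew.
  Visit yew.
  At yew: no left child.
  At yew: go right to reed.
    reed is a leaf — visit reed.
At rye: go right to moss.
  Visit moss.
  At moss: go left to bay.
    Visit bay.
    At bay: go left to poppy.
      Visit poppy.
      At poppy: go left to fig.
        Visit fig.
        At fig: go left to rose.
          Visit rose.
          At rose: no left child.
          At rose: go right to mint.
            Visit mint.
            At mint: go left to ivy.
              ivy is a leaf — visit ivy.
            At mint: no right child.
        At fig: no right child.
      At poppy: no right child.
    At bay: no right child.
  At moss: no right child.
Full pre-order sequence: rye, yew, reed, moss, bay, poppy, fig, rose, mint, ivy.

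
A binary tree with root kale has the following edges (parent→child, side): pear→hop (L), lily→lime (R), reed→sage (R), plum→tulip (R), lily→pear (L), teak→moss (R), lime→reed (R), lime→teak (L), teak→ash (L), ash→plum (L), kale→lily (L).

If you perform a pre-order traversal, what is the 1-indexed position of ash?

7

Pre-order visits the node, then its left subtree, then its right subtree.
Visit kale.
At kale: go left to lily.
  Visit lily.
  At lily: go left to pear.
    Visit pear.
    At pear: go left to hop.
      hop is a leaf — visit hop.
    At pear: no right child.
  At lily: go right to lime.
    Visit lime.
    At lime: go left to teak.
      Visit teak.
      At teak: go left to ash.
        Visit ash.
        At ash: go left to plum.
          Visit plum.
          At plum: no left child.
          At plum: go right to tulip.
            tulip is a leaf — visit tulip.
        At ash: no right child.
      At teak: go right to moss.
        moss is a leaf — visit moss.
    At lime: go right to reed.
      Visit reed.
      At reed: no left child.
      At reed: go right to sage.
        sage is a leaf — visit sage.
At kale: no right child.
Full pre-order sequence: kale, lily, pear, hop, lime, teak, ash, plum, tulip, moss, reed, sage.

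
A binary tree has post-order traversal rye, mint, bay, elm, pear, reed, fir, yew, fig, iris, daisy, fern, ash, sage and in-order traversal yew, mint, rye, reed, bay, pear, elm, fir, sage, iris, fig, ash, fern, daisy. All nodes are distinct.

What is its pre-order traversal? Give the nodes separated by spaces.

The last element of post-order is the root; it splits in-order into left and right subtrees.
Root sage: left subtree has 8 nodes {yew, mint, rye, reed, bay, pear, elm, fir}, right has 5 {iris, fig, ash, fern, daisy}.
  Root yew: left subtree has 0 nodes { }, right has 7 {mint, rye, reed, bay, pear, elm, fir}.
    Root fir: left subtree has 6 nodes {mint, rye, reed, bay, pear, elm}, right has 0 { }.
      Root reed: left subtree has 2 nodes {mint, rye}, right has 3 {bay, pear, elm}.
        Root mint: left subtree has 0 nodes { }, right has 1 {rye}.
        Root pear: left subtree has 1 node {bay}, right has 1 {elm}.
  Root ash: left subtree has 2 nodes {iris, fig}, right has 2 {fern, daisy}.
    Root iris: left subtree has 0 nodes { }, right has 1 {fig}.
    Root fern: left subtree has 0 nodes { }, right has 1 {daisy}.

sage yew fir reed mint rye pear bay elm ash iris fig fern daisy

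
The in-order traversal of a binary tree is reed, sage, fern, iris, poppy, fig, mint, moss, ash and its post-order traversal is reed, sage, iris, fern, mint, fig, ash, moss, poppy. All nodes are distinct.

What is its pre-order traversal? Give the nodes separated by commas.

poppy, fern, sage, reed, iris, moss, fig, mint, ash

The last element of post-order is the root; it splits in-order into left and right subtrees.
Root poppy: left subtree has 4 nodes {reed, sage, fern, iris}, right has 4 {fig, mint, moss, ash}.
  Root fern: left subtree has 2 nodes {reed, sage}, right has 1 {iris}.
    Root sage: left subtree has 1 node {reed}, right has 0 { }.
  Root moss: left subtree has 2 nodes {fig, mint}, right has 1 {ash}.
    Root fig: left subtree has 0 nodes { }, right has 1 {mint}.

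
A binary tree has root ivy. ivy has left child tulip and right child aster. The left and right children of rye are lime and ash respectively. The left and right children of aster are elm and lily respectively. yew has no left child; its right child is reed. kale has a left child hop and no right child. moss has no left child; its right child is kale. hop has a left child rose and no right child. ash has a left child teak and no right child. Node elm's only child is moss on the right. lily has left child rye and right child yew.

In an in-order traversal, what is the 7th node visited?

In-order visits the left subtree, then the node, then the right subtree.
At ivy: go left to tulip.
  tulip is a leaf — visit tulip.
Visit ivy.
At ivy: go right to aster.
  At aster: go left to elm.
    At elm: no left child.
    Visit elm.
    At elm: go right to moss.
      At moss: no left child.
      Visit moss.
      At moss: go right to kale.
        At kale: go left to hop.
          At hop: go left to rose.
            rose is a leaf — visit rose.
          Visit hop.
          At hop: no right child.
        Visit kale.
        At kale: no right child.
  Visit aster.
  At aster: go right to lily.
    At lily: go left to rye.
      At rye: go left to lime.
        lime is a leaf — visit lime.
      Visit rye.
      At rye: go right to ash.
        At ash: go left to teak.
          teak is a leaf — visit teak.
        Visit ash.
        At ash: no right child.
    Visit lily.
    At lily: go right to yew.
      At yew: no left child.
      Visit yew.
      At yew: go right to reed.
        reed is a leaf — visit reed.
Full in-order sequence: tulip, ivy, elm, moss, rose, hop, kale, aster, lime, rye, teak, ash, lily, yew, reed.

kale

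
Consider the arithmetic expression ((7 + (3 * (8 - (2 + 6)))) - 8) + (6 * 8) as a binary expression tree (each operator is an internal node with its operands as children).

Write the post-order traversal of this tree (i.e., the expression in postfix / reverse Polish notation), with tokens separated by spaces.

7 3 8 2 6 + - * + 8 - 6 8 * +

Post-order on an expression tree gives postfix notation: for each operator, emit left operand, right operand, then the operator.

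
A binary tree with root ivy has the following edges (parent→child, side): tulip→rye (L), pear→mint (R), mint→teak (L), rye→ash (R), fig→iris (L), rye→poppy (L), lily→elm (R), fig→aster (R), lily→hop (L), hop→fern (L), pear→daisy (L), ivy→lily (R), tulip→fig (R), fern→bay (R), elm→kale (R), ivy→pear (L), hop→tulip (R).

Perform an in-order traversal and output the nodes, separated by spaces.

In-order visits the left subtree, then the node, then the right subtree.
At ivy: go left to pear.
  At pear: go left to daisy.
    daisy is a leaf — visit daisy.
  Visit pear.
  At pear: go right to mint.
    At mint: go left to teak.
      teak is a leaf — visit teak.
    Visit mint.
    At mint: no right child.
Visit ivy.
At ivy: go right to lily.
  At lily: go left to hop.
    At hop: go left to fern.
      At fern: no left child.
      Visit fern.
      At fern: go right to bay.
        bay is a leaf — visit bay.
    Visit hop.
    At hop: go right to tulip.
      At tulip: go left to rye.
        At rye: go left to poppy.
          poppy is a leaf — visit poppy.
        Visit rye.
        At rye: go right to ash.
          ash is a leaf — visit ash.
      Visit tulip.
      At tulip: go right to fig.
        At fig: go left to iris.
          iris is a leaf — visit iris.
        Visit fig.
        At fig: go right to aster.
          aster is a leaf — visit aster.
  Visit lily.
  At lily: go right to elm.
    At elm: no left child.
    Visit elm.
    At elm: go right to kale.
      kale is a leaf — visit kale.

daisy pear teak mint ivy fern bay hop poppy rye ash tulip iris fig aster lily elm kale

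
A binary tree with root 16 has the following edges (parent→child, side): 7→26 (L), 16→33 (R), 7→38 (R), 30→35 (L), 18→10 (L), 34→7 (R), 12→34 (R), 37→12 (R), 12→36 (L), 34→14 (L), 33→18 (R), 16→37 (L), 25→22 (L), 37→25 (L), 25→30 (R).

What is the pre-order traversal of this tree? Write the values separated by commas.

16, 37, 25, 22, 30, 35, 12, 36, 34, 14, 7, 26, 38, 33, 18, 10

Pre-order visits the node, then its left subtree, then its right subtree.
Visit 16.
At 16: go left to 37.
  Visit 37.
  At 37: go left to 25.
    Visit 25.
    At 25: go left to 22.
      22 is a leaf — visit 22.
    At 25: go right to 30.
      Visit 30.
      At 30: go left to 35.
        35 is a leaf — visit 35.
      At 30: no right child.
  At 37: go right to 12.
    Visit 12.
    At 12: go left to 36.
      36 is a leaf — visit 36.
    At 12: go right to 34.
      Visit 34.
      At 34: go left to 14.
        14 is a leaf — visit 14.
      At 34: go right to 7.
        Visit 7.
        At 7: go left to 26.
          26 is a leaf — visit 26.
        At 7: go right to 38.
          38 is a leaf — visit 38.
At 16: go right to 33.
  Visit 33.
  At 33: no left child.
  At 33: go right to 18.
    Visit 18.
    At 18: go left to 10.
      10 is a leaf — visit 10.
    At 18: no right child.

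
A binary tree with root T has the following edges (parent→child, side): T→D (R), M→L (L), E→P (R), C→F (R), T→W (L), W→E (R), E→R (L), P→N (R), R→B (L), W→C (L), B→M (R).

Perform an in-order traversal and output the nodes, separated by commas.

In-order visits the left subtree, then the node, then the right subtree.
At T: go left to W.
  At W: go left to C.
    At C: no left child.
    Visit C.
    At C: go right to F.
      F is a leaf — visit F.
  Visit W.
  At W: go right to E.
    At E: go left to R.
      At R: go left to B.
        At B: no left child.
        Visit B.
        At B: go right to M.
          At M: go left to L.
            L is a leaf — visit L.
          Visit M.
          At M: no right child.
      Visit R.
      At R: no right child.
    Visit E.
    At E: go right to P.
      At P: no left child.
      Visit P.
      At P: go right to N.
        N is a leaf — visit N.
Visit T.
At T: go right to D.
  D is a leaf — visit D.

C, F, W, B, L, M, R, E, P, N, T, D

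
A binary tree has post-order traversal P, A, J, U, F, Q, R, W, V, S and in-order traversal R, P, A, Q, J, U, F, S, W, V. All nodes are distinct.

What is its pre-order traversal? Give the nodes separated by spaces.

The last element of post-order is the root; it splits in-order into left and right subtrees.
Root S: left subtree has 7 nodes {R, P, A, Q, J, U, F}, right has 2 {W, V}.
  Root R: left subtree has 0 nodes { }, right has 6 {P, A, Q, J, U, F}.
    Root Q: left subtree has 2 nodes {P, A}, right has 3 {J, U, F}.
      Root A: left subtree has 1 node {P}, right has 0 { }.
      Root F: left subtree has 2 nodes {J, U}, right has 0 { }.
        Root U: left subtree has 1 node {J}, right has 0 { }.
  Root V: left subtree has 1 node {W}, right has 0 { }.

S R Q A P F U J V W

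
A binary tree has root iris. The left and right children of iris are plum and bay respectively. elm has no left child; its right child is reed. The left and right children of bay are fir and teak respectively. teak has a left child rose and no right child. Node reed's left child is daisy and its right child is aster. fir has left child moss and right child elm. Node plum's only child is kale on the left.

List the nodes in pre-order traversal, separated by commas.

iris, plum, kale, bay, fir, moss, elm, reed, daisy, aster, teak, rose

Pre-order visits the node, then its left subtree, then its right subtree.
Visit iris.
At iris: go left to plum.
  Visit plum.
  At plum: go left to kale.
    kale is a leaf — visit kale.
  At plum: no right child.
At iris: go right to bay.
  Visit bay.
  At bay: go left to fir.
    Visit fir.
    At fir: go left to moss.
      moss is a leaf — visit moss.
    At fir: go right to elm.
      Visit elm.
      At elm: no left child.
      At elm: go right to reed.
        Visit reed.
        At reed: go left to daisy.
          daisy is a leaf — visit daisy.
        At reed: go right to aster.
          aster is a leaf — visit aster.
  At bay: go right to teak.
    Visit teak.
    At teak: go left to rose.
      rose is a leaf — visit rose.
    At teak: no right child.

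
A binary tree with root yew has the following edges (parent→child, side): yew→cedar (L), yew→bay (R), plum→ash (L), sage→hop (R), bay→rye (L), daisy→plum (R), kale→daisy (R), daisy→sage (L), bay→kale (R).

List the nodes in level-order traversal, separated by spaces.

yew cedar bay rye kale daisy sage plum hop ash

Level-order visits nodes level by level from the root, left to right within each level.
Level 0: yew
Level 1: cedar, bay
Level 2: rye, kale
Level 3: daisy
Level 4: sage, plum
Level 5: hop, ash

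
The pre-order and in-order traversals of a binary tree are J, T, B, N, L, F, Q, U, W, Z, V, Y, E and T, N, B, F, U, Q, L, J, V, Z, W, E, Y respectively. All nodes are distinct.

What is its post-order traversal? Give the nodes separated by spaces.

The first element of pre-order is the root; it splits in-order into left and right subtrees.
Root J: left subtree has 7 nodes {T, N, B, F, U, Q, L}, right has 5 {V, Z, W, E, Y}.
  Root T: left subtree has 0 nodes { }, right has 6 {N, B, F, U, Q, L}.
    Root B: left subtree has 1 node {N}, right has 4 {F, U, Q, L}.
      Root L: left subtree has 3 nodes {F, U, Q}, right has 0 { }.
        Root F: left subtree has 0 nodes { }, right has 2 {U, Q}.
          Root Q: left subtree has 1 node {U}, right has 0 { }.
  Root W: left subtree has 2 nodes {V, Z}, right has 2 {E, Y}.
    Root Z: left subtree has 1 node {V}, right has 0 { }.
    Root Y: left subtree has 1 node {E}, right has 0 { }.

N U Q F L B T V Z E Y W J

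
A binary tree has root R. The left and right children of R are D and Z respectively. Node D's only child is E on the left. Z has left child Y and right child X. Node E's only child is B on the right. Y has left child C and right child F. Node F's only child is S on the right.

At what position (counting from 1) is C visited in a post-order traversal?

Post-order visits the left subtree, then the right subtree, then the node.
At R: go left to D.
  At D: go left to E.
    At E: no left child.
    At E: go right to B.
      B is a leaf — visit B.
    Visit E.
  At D: no right child.
  Visit D.
At R: go right to Z.
  At Z: go left to Y.
    At Y: go left to C.
      C is a leaf — visit C.
    At Y: go right to F.
      At F: no left child.
      At F: go right to S.
        S is a leaf — visit S.
      Visit F.
    Visit Y.
  At Z: go right to X.
    X is a leaf — visit X.
  Visit Z.
Visit R.
Full post-order sequence: B, E, D, C, S, F, Y, X, Z, R.

4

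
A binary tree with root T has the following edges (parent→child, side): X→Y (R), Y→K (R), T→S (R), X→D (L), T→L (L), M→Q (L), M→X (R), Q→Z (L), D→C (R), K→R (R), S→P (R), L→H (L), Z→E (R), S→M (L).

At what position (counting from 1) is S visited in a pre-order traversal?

Pre-order visits the node, then its left subtree, then its right subtree.
Visit T.
At T: go left to L.
  Visit L.
  At L: go left to H.
    H is a leaf — visit H.
  At L: no right child.
At T: go right to S.
  Visit S.
  At S: go left to M.
    Visit M.
    At M: go left to Q.
      Visit Q.
      At Q: go left to Z.
        Visit Z.
        At Z: no left child.
        At Z: go right to E.
          E is a leaf — visit E.
      At Q: no right child.
    At M: go right to X.
      Visit X.
      At X: go left to D.
        Visit D.
        At D: no left child.
        At D: go right to C.
          C is a leaf — visit C.
      At X: go right to Y.
        Visit Y.
        At Y: no left child.
        At Y: go right to K.
          Visit K.
          At K: no left child.
          At K: go right to R.
            R is a leaf — visit R.
  At S: go right to P.
    P is a leaf — visit P.
Full pre-order sequence: T, L, H, S, M, Q, Z, E, X, D, C, Y, K, R, P.

4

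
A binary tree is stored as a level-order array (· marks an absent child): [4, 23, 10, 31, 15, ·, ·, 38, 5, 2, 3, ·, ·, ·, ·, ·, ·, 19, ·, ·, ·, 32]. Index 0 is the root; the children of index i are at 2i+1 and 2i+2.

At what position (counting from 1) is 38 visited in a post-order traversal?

Post-order visits the left subtree, then the right subtree, then the node.
At 4: go left to 23.
  At 23: go left to 31.
    At 31: go left to 38.
      38 is a leaf — visit 38.
    At 31: go right to 5.
      At 5: go left to 19.
        19 is a leaf — visit 19.
      At 5: no right child.
      Visit 5.
    Visit 31.
  At 23: go right to 15.
    At 15: go left to 2.
      2 is a leaf — visit 2.
    At 15: go right to 3.
      At 3: go left to 32.
        32 is a leaf — visit 32.
      At 3: no right child.
      Visit 3.
    Visit 15.
  Visit 23.
At 4: go right to 10.
  10 is a leaf — visit 10.
Visit 4.
Full post-order sequence: 38, 19, 5, 31, 2, 32, 3, 15, 23, 10, 4.

1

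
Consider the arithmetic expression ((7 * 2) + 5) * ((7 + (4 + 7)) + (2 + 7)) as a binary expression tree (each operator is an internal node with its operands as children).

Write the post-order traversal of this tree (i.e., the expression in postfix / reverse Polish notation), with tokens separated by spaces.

Post-order on an expression tree gives postfix notation: for each operator, emit left operand, right operand, then the operator.

7 2 * 5 + 7 4 7 + + 2 7 + + *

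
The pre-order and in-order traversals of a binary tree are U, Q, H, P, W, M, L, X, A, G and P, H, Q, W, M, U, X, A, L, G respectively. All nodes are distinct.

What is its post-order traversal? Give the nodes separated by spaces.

The first element of pre-order is the root; it splits in-order into left and right subtrees.
Root U: left subtree has 5 nodes {P, H, Q, W, M}, right has 4 {X, A, L, G}.
  Root Q: left subtree has 2 nodes {P, H}, right has 2 {W, M}.
    Root H: left subtree has 1 node {P}, right has 0 { }.
    Root W: left subtree has 0 nodes { }, right has 1 {M}.
  Root L: left subtree has 2 nodes {X, A}, right has 1 {G}.
    Root X: left subtree has 0 nodes { }, right has 1 {A}.

P H M W Q A X G L U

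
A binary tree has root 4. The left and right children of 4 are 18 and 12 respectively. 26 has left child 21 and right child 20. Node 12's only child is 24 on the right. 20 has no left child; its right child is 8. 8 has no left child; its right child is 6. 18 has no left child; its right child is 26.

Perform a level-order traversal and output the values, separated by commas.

Level-order visits nodes level by level from the root, left to right within each level.
Level 0: 4
Level 1: 18, 12
Level 2: 26, 24
Level 3: 21, 20
Level 4: 8
Level 5: 6

4, 18, 12, 26, 24, 21, 20, 8, 6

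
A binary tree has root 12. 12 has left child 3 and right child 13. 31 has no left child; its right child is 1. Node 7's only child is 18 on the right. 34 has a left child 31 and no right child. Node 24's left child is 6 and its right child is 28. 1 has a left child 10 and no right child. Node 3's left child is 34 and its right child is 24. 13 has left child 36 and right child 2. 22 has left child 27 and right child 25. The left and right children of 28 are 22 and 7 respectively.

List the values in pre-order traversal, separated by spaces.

12 3 34 31 1 10 24 6 28 22 27 25 7 18 13 36 2

Pre-order visits the node, then its left subtree, then its right subtree.
Visit 12.
At 12: go left to 3.
  Visit 3.
  At 3: go left to 34.
    Visit 34.
    At 34: go left to 31.
      Visit 31.
      At 31: no left child.
      At 31: go right to 1.
        Visit 1.
        At 1: go left to 10.
          10 is a leaf — visit 10.
        At 1: no right child.
    At 34: no right child.
  At 3: go right to 24.
    Visit 24.
    At 24: go left to 6.
      6 is a leaf — visit 6.
    At 24: go right to 28.
      Visit 28.
      At 28: go left to 22.
        Visit 22.
        At 22: go left to 27.
          27 is a leaf — visit 27.
        At 22: go right to 25.
          25 is a leaf — visit 25.
      At 28: go right to 7.
        Visit 7.
        At 7: no left child.
        At 7: go right to 18.
          18 is a leaf — visit 18.
At 12: go right to 13.
  Visit 13.
  At 13: go left to 36.
    36 is a leaf — visit 36.
  At 13: go right to 2.
    2 is a leaf — visit 2.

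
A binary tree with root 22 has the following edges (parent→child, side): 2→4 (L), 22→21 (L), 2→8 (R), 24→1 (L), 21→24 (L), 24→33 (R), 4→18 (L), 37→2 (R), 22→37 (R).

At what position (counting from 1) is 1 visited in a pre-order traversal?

4

Pre-order visits the node, then its left subtree, then its right subtree.
Visit 22.
At 22: go left to 21.
  Visit 21.
  At 21: go left to 24.
    Visit 24.
    At 24: go left to 1.
      1 is a leaf — visit 1.
    At 24: go right to 33.
      33 is a leaf — visit 33.
  At 21: no right child.
At 22: go right to 37.
  Visit 37.
  At 37: no left child.
  At 37: go right to 2.
    Visit 2.
    At 2: go left to 4.
      Visit 4.
      At 4: go left to 18.
        18 is a leaf — visit 18.
      At 4: no right child.
    At 2: go right to 8.
      8 is a leaf — visit 8.
Full pre-order sequence: 22, 21, 24, 1, 33, 37, 2, 4, 18, 8.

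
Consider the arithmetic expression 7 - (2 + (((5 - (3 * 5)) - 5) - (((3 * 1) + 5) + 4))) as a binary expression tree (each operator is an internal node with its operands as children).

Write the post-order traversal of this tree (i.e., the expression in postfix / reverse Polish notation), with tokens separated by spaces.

Post-order on an expression tree gives postfix notation: for each operator, emit left operand, right operand, then the operator.

7 2 5 3 5 * - 5 - 3 1 * 5 + 4 + - + -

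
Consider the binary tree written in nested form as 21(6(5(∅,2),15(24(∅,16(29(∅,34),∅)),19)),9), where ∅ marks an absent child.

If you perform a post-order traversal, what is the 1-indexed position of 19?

7

Post-order visits the left subtree, then the right subtree, then the node.
At 21: go left to 6.
  At 6: go left to 5.
    At 5: no left child.
    At 5: go right to 2.
      2 is a leaf — visit 2.
    Visit 5.
  At 6: go right to 15.
    At 15: go left to 24.
      At 24: no left child.
      At 24: go right to 16.
        At 16: go left to 29.
          At 29: no left child.
          At 29: go right to 34.
            34 is a leaf — visit 34.
          Visit 29.
        At 16: no right child.
        Visit 16.
      Visit 24.
    At 15: go right to 19.
      19 is a leaf — visit 19.
    Visit 15.
  Visit 6.
At 21: go right to 9.
  9 is a leaf — visit 9.
Visit 21.
Full post-order sequence: 2, 5, 34, 29, 16, 24, 19, 15, 6, 9, 21.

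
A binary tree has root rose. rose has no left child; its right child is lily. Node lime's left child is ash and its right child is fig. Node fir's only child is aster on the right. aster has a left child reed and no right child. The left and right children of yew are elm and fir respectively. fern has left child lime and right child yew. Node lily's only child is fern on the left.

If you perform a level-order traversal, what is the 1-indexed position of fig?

7

Level-order visits nodes level by level from the root, left to right within each level.
Level 0: rose
Level 1: lily
Level 2: fern
Level 3: lime, yew
Level 4: ash, fig, elm, fir
Level 5: aster
Level 6: reed
Full level-order sequence: rose, lily, fern, lime, yew, ash, fig, elm, fir, aster, reed.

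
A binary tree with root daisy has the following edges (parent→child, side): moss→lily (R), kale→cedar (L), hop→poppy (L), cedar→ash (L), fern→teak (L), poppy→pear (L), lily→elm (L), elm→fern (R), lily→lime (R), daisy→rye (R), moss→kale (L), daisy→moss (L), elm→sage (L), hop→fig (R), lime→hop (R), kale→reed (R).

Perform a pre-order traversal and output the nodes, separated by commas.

Pre-order visits the node, then its left subtree, then its right subtree.
Visit daisy.
At daisy: go left to moss.
  Visit moss.
  At moss: go left to kale.
    Visit kale.
    At kale: go left to cedar.
      Visit cedar.
      At cedar: go left to ash.
        ash is a leaf — visit ash.
      At cedar: no right child.
    At kale: go right to reed.
      reed is a leaf — visit reed.
  At moss: go right to lily.
    Visit lily.
    At lily: go left to elm.
      Visit elm.
      At elm: go left to sage.
        sage is a leaf — visit sage.
      At elm: go right to fern.
        Visit fern.
        At fern: go left to teak.
          teak is a leaf — visit teak.
        At fern: no right child.
    At lily: go right to lime.
      Visit lime.
      At lime: no left child.
      At lime: go right to hop.
        Visit hop.
        At hop: go left to poppy.
          Visit poppy.
          At poppy: go left to pear.
            pear is a leaf — visit pear.
          At poppy: no right child.
        At hop: go right to fig.
          fig is a leaf — visit fig.
At daisy: go right to rye.
  rye is a leaf — visit rye.

daisy, moss, kale, cedar, ash, reed, lily, elm, sage, fern, teak, lime, hop, poppy, pear, fig, rye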